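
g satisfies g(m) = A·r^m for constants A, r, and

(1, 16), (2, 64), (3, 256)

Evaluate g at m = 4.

Consecutive ratio: 64/16 = 4, and 256/64 = 4, so r = 4.
Then A·4^1 = 16 gives A = 4, and g(m) = 4·4^m.
g(4) = 4·4^4 = 1024.

1024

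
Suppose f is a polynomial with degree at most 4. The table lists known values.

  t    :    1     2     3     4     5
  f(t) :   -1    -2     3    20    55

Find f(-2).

-22

Write f(t) = at^4 + bt³ + ct² + dt + e; the 5 given values yield a linear system in the 5 coefficients.
Solving, the leading coefficient vanishes, and f(t) = t³ - 3t² + t.
Then f(-2) = -22.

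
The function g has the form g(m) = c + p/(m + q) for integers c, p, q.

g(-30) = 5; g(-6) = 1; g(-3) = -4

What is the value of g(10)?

(g(m) − c)(m + q) = p for each data point; the three points give a linear system in c and q, then p follows.
Solving: c = 6, q = 0, p = 30, so g(m) = 6 + 30/(m + 0).
Then g(10) = 6 + 30/10 = 9.

9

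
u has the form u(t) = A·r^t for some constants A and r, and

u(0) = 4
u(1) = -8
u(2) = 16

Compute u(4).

Consecutive ratio: -8/4 = -2, and 16/(-8) = -2, so r = -2.
Then A·(-2)^0 = 4 gives A = 4, and u(t) = 4·(-2)^t.
u(4) = 4·(-2)^4 = 64.

64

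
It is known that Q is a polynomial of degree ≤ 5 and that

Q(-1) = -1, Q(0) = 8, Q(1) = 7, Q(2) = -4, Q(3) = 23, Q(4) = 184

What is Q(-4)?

First differences: 9, -1, -11, 27, 161. Second differences: -10, -10, 38, 134. Third differences: 0, 48, 96. Fourth differences: 48, 48.
Level-4 differences are constant, so Q has degree 4.
Fitting a degree-4 polynomial gives Q(k) = 2k^4 - 4k³ - 7k² + 8k + 8.
Then Q(-4) = 632.

632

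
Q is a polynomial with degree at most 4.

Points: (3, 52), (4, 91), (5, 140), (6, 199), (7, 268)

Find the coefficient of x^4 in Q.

0

Write Q(x) = ax^4 + bx³ + cx² + dx + e; the 5 given values yield a linear system in the 5 coefficients.
Solving, the top 2 coefficients vanish, and Q(x) = 5x² + 4x - 5.
The coefficient of x^4 is 0.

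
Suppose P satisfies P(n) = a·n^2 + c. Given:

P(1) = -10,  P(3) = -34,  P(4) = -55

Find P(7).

From P(1) = -10 and P(3) = -34: 1a + c = -10 and 9a + c = -34.
Subtracting: 8a = -24, so a = -3; then c = -10 − (-3)·1 = -7.
So P(n) = -3n² − 7, and P(7) = -154.

-154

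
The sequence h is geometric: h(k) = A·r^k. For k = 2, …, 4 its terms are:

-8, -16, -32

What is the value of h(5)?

-64

Consecutive ratio: -16/(-8) = 2, and -32/(-16) = 2, so r = 2.
Then A·2^2 = -8 gives A = -2, and h(k) = -2·2^k.
h(5) = -2·2^5 = -64.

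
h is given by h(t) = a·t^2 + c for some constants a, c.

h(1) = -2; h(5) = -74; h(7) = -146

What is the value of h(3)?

From h(1) = -2 and h(5) = -74: 1a + c = -2 and 25a + c = -74.
Subtracting: 24a = -72, so a = -3; then c = -2 − (-3)·1 = 1.
So h(t) = -3t² + 1, and h(3) = -26.

-26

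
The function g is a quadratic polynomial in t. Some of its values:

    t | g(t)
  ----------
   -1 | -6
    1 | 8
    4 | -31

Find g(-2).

Write g(t) = at² + bt + c; the 3 given values yield a linear system in the 3 coefficients.
Solving, g(t) = -4t² + 7t + 5.
Then g(-2) = -25.

-25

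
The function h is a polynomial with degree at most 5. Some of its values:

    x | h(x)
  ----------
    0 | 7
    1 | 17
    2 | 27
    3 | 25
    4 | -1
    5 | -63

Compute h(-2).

35

First differences: 10, 10, -2, -26, -62. Second differences: 0, -12, -24, -36. Third differences: -12, -12, -12.
Level-3 differences are constant, so h has degree 3.
Fitting a degree-3 polynomial gives h(x) = -2x³ + 6x² + 6x + 7.
Then h(-2) = 35.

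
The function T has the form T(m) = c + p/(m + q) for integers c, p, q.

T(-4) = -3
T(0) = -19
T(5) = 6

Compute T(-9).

(T(m) − c)(m + q) = p for each data point; the three points give a linear system in c and q, then p follows.
Solving: c = 1, q = -1, p = 20, so T(m) = 1 + 20/(m − 1).
Then T(-9) = 1 + 20/(-10) = -1.

-1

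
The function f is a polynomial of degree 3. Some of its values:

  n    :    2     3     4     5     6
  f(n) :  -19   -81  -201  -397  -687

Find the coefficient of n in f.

5

Write f(n) = an³ + bn² + cn + d; the 5 given values yield a linear system in the 4 coefficients.
Solving, f(n) = -3n³ - 2n² + 5n + 3.
The coefficient of n is 5.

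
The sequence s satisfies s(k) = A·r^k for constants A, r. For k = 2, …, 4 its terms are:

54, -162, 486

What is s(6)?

Consecutive ratio: -162/54 = -3, and 486/(-162) = -3, so r = -3.
Then A·(-3)^2 = 54 gives A = 6, and s(k) = 6·(-3)^k.
s(6) = 6·(-3)^6 = 4374.

4374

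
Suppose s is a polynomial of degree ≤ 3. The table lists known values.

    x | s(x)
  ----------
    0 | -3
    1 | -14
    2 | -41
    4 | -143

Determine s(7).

-416

Write s(x) = ax³ + bx² + cx + d; the 4 given values yield a linear system in the 4 coefficients.
Solving, the leading coefficient vanishes, and s(x) = -8x² - 3x - 3.
Then s(7) = -416.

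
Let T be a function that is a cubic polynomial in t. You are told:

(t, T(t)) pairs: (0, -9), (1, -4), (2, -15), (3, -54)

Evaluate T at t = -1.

Write T(t) = at³ + bt² + ct + d; the 4 given values yield a linear system in the 4 coefficients.
Solving, T(t) = -2t³ - 2t² + 9t - 9.
Then T(-1) = -18.

-18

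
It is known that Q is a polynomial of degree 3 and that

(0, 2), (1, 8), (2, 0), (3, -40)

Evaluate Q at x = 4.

-130

Write Q(x) = ax³ + bx² + cx + d; the 4 given values yield a linear system in the 4 coefficients.
Solving, Q(x) = -3x³ + 2x² + 7x + 2.
Then Q(4) = -130.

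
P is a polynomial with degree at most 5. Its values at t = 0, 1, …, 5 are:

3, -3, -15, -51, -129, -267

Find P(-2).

First differences: -6, -12, -36, -78, -138. Second differences: -6, -24, -42, -60. Third differences: -18, -18, -18.
Level-3 differences are constant, so P has degree 3.
Fitting a degree-3 polynomial gives P(t) = -3t³ + 6t² - 9t + 3.
Then P(-2) = 69.

69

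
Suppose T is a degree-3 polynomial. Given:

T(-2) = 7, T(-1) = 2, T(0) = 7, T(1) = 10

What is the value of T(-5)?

Write T(x) = ax³ + bx² + cx + d; the 4 given values yield a linear system in the 4 coefficients.
Solving, T(x) = -2x³ - x² + 6x + 7.
Then T(-5) = 202.

202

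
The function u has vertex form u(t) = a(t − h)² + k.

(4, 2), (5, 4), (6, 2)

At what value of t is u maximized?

5

First differences 2, -2; second difference -4 = 2a, so a = -2.
Expanding, the t-coefficient is −2ah = 4h; matching it to the data gives h = 5, and then k = 4.
So u(t) = -2(t − 5)² + 4.
Hence h = 5.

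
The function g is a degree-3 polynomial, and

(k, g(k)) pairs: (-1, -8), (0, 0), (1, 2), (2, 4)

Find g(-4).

Write g(k) = ak³ + bk² + ck + d; the 4 given values yield a linear system in the 4 coefficients.
Solving, g(k) = k³ - 3k² + 4k.
Then g(-4) = -128.

-128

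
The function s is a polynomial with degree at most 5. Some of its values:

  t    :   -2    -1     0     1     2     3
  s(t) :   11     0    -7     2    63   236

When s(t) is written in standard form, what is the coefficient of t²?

First differences: -11, -7, 9, 61, 173. Second differences: 4, 16, 52, 112. Third differences: 12, 36, 60. Fourth differences: 24, 24.
Level-4 differences are constant, so s has degree 4.
Fitting a degree-4 polynomial gives s(t) = t^4 + 4t³ + 7t² - 3t - 7.
The coefficient of t² is 7.

7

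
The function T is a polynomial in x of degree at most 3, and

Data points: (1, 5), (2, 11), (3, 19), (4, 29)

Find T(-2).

First differences: 6, 8, 10. Second differences: 2, 2.
Level-2 differences are constant, so T has degree 2.
Fitting a degree-2 polynomial gives T(x) = x² + 3x + 1.
Then T(-2) = -1.

-1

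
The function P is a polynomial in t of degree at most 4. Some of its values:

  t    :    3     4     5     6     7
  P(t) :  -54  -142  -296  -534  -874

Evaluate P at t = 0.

First differences: -88, -154, -238, -340. Second differences: -66, -84, -102. Third differences: -18, -18.
Level-3 differences are constant, so P has degree 3.
Fitting a degree-3 polynomial gives P(t) = -3t³ + 3t² + 2t - 6.
Then P(0) = -6.

-6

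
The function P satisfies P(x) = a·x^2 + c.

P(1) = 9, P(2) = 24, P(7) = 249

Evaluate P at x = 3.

From P(1) = 9 and P(2) = 24: 1a + c = 9 and 4a + c = 24.
Subtracting: 3a = 15, so a = 5; then c = 9 − 5·1 = 4.
So P(x) = 5x² + 4, and P(3) = 49.

49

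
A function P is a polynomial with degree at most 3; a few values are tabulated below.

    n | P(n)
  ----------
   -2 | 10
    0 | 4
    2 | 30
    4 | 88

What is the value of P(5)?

Write P(n) = an³ + bn² + cn + d; the 4 given values yield a linear system in the 4 coefficients.
Solving, the leading coefficient vanishes, and P(n) = 4n² + 5n + 4.
Then P(5) = 129.

129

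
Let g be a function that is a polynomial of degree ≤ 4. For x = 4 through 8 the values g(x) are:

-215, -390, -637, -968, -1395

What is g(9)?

-1930

Write g(x) = ax^4 + bx³ + cx² + dx + e; the 5 given values yield a linear system in the 5 coefficients.
Solving, the leading coefficient vanishes, and g(x) = -2x³ - 6x² + x + 5.
Then g(9) = -1930.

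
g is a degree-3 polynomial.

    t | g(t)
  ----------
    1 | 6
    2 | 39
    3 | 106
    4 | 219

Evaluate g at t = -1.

-6

Write g(t) = at³ + bt² + ct + d; the 4 given values yield a linear system in the 4 coefficients.
Solving, g(t) = 2t³ + 5t² + 4t - 5.
Then g(-1) = -6.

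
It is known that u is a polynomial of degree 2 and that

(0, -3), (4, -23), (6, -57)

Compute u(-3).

-30

Write u(x) = ax² + bx + c; the 3 given values yield a linear system in the 3 coefficients.
Solving, u(x) = -2x² + 3x - 3.
Then u(-3) = -30.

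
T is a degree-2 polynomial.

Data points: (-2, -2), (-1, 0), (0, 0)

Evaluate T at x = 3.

-12

Write T(x) = ax² + bx + c; the 3 given values yield a linear system in the 3 coefficients.
Solving, T(x) = -x² - x.
Then T(3) = -12.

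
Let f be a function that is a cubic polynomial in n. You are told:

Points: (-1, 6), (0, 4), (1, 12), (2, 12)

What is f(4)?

-84

Write f(n) = an³ + bn² + cn + d; the 4 given values yield a linear system in the 4 coefficients.
Solving, f(n) = -3n³ + 5n² + 6n + 4.
Then f(4) = -84.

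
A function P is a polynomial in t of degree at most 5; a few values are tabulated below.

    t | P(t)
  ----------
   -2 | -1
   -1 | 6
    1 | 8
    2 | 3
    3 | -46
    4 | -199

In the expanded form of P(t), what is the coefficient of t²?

Write P(t) = at^5 + bt^4 + ct³ + dt² + et + p; the 6 given values yield a linear system in the 6 coefficients.
Solving, the leading coefficient vanishes, and P(t) = -t^4 + 3t² + t + 5.
The coefficient of t² is 3.

3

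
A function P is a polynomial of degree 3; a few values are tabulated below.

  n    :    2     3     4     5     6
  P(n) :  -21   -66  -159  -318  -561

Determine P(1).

First differences: -45, -93, -159, -243. Second differences: -48, -66, -84. Third differences: -18, -18.
Level-3 differences are constant, so P has degree 3.
Fitting a degree-3 polynomial gives P(n) = -3n³ + 3n² - 3n - 3.
Then P(1) = -6.

-6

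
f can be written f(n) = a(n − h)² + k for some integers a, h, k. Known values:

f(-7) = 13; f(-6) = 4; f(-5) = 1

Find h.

First differences -9, -3; second difference 6 = 2a, so a = 3.
Expanding, the n-coefficient is −2ah = -6h; matching it to the data gives h = -5, and then k = 1.
So f(n) = 3(n + 5)² + 1.
Hence h = -5.

-5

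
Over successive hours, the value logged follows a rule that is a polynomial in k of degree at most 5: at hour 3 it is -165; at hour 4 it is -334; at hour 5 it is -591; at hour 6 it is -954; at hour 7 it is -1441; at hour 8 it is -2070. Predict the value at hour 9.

-2859

Write the value at k as h(k).
Write h(k) = ak^5 + bk^4 + ck³ + dk² + ek + p; the 6 given values yield a linear system in the 6 coefficients.
Solving, the top 2 coefficients vanish, and h(k) = -3k³ - 8k² - 2k - 6.
Then h(9) = -2859.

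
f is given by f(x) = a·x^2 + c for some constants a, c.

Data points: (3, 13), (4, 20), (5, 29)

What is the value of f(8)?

68

From f(3) = 13 and f(4) = 20: 9a + c = 13 and 16a + c = 20.
Subtracting: 7a = 7, so a = 1; then c = 13 − 1·9 = 4.
So f(x) = 1x² + 4, and f(8) = 68.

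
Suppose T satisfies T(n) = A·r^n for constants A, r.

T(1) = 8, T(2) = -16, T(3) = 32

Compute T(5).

128

Consecutive ratio: -16/8 = -2, and 32/(-16) = -2, so r = -2.
Then A·(-2)^1 = 8 gives A = -4, and T(n) = -4·(-2)^n.
T(5) = -4·(-2)^5 = 128.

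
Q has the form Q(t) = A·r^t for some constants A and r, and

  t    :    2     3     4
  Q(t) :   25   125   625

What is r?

Consecutive ratio: 125/25 = 5, and 625/125 = 5, so r = 5.
Then A·5^2 = 25 gives A = 1, and Q(t) = 1·5^t.

5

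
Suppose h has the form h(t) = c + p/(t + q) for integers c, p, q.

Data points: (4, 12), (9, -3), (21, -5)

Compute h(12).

-4

(h(t) − c)(t + q) = p for each data point; the three points give a linear system in c and q, then p follows.
Solving: c = -6, q = -3, p = 18, so h(t) = -6 + 18/(t − 3).
Then h(12) = -6 + 18/9 = -4.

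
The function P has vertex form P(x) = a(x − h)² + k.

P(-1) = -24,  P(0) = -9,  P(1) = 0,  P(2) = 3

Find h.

2

First differences 15, 9, 3; second difference -6 = 2a, so a = -3.
Expanding, the x-coefficient is −2ah = 6h; matching it to the data gives h = 2, and then k = 3.
So P(x) = -3(x − 2)² + 3.
Hence h = 2.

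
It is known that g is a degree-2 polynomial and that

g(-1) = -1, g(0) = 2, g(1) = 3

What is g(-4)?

-22

Write g(m) = am² + bm + c; the 3 given values yield a linear system in the 3 coefficients.
Solving, g(m) = -m² + 2m + 2.
Then g(-4) = -22.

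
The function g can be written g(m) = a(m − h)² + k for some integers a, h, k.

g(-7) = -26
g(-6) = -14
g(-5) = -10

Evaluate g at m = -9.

-74

First differences 12, 4; second difference -8 = 2a, so a = -4.
Expanding, the m-coefficient is −2ah = 8h; matching it to the data gives h = -5, and then k = -10.
So g(m) = -4(m + 5)² − 10.
g(-9) = -4·(-4)² − 10 = -74.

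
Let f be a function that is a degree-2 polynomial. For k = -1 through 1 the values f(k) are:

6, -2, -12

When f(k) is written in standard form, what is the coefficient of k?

-9

Write f(k) = ak² + bk + c; the 3 given values yield a linear system in the 3 coefficients.
Solving, f(k) = -k² - 9k - 2.
The coefficient of k is -9.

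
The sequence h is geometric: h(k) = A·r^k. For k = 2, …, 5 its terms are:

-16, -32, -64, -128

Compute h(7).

-512

Consecutive ratio: -32/(-16) = 2, and -64/(-32) = 2, so r = 2.
Then A·2^2 = -16 gives A = -4, and h(k) = -4·2^k.
h(7) = -4·2^7 = -512.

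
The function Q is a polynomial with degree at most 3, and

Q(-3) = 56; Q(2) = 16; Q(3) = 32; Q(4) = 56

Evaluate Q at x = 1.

Write Q(x) = ax³ + bx² + cx + d; the 4 given values yield a linear system in the 4 coefficients.
Solving, the leading coefficient vanishes, and Q(x) = 4x² - 4x + 8.
Then Q(1) = 8.

8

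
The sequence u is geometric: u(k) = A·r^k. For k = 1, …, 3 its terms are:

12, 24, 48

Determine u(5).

Consecutive ratio: 24/12 = 2, and 48/24 = 2, so r = 2.
Then A·2^1 = 12 gives A = 6, and u(k) = 6·2^k.
u(5) = 6·2^5 = 192.

192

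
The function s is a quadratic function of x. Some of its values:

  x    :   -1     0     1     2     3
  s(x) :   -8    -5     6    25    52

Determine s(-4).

31

First differences: 3, 11, 19, 27. Second differences: 8, 8, 8.
Level-2 differences are constant, so s has degree 2.
Fitting a degree-2 polynomial gives s(x) = 4x² + 7x - 5.
Then s(-4) = 31.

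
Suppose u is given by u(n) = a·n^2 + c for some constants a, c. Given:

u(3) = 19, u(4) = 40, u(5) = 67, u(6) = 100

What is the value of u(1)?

-5

From u(3) = 19 and u(4) = 40: 9a + c = 19 and 16a + c = 40.
Subtracting: 7a = 21, so a = 3; then c = 19 − 3·9 = -8.
So u(n) = 3n² − 8, and u(1) = -5.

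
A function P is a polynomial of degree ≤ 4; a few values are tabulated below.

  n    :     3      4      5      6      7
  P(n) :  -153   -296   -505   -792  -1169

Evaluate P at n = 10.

First differences: -143, -209, -287, -377. Second differences: -66, -78, -90. Third differences: -12, -12.
Level-3 differences are constant, so P has degree 3.
Fitting a degree-3 polynomial gives P(n) = -2n³ - 9n² - 6n.
Then P(10) = -2960.

-2960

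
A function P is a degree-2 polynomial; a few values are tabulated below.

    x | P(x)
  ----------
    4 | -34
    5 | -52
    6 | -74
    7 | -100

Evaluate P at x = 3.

Write P(x) = ax² + bx + c; the 4 given values yield a linear system in the 3 coefficients.
Solving, P(x) = -2x² - 2.
Then P(3) = -20.

-20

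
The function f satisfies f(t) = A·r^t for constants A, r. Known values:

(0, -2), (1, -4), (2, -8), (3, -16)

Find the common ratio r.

Consecutive ratio: -4/(-2) = 2, and -8/(-4) = 2, so r = 2.
Then A·2^0 = -2 gives A = -2, and f(t) = -2·2^t.

2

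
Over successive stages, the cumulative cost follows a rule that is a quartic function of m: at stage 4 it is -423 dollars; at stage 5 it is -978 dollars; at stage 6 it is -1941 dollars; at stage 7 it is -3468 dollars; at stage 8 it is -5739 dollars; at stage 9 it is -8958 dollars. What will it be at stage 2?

Write the value at m as h(m).
First differences: -555, -963, -1527, -2271, -3219. Second differences: -408, -564, -744, -948. Third differences: -156, -180, -204. Fourth differences: -24, -24.
Level-4 differences are constant, so h has degree 4.
Fitting a degree-4 polynomial gives h(m) = -m^4 - 4m³ + 7m² - 5m - 3.
Then h(2) = -33.

-33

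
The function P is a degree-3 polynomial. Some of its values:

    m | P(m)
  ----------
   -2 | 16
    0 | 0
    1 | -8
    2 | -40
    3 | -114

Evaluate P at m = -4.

152

Write P(m) = am³ + bm² + cm + d; the 5 given values yield a linear system in the 4 coefficients.
Solving, P(m) = -3m³ - 3m² - 2m.
Then P(-4) = 152.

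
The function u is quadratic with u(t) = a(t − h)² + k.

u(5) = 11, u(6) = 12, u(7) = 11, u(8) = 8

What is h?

First differences 1, -1, -3; second difference -2 = 2a, so a = -1.
Expanding, the t-coefficient is −2ah = 2h; matching it to the data gives h = 6, and then k = 12.
So u(t) = -1(t − 6)² + 12.
Hence h = 6.

6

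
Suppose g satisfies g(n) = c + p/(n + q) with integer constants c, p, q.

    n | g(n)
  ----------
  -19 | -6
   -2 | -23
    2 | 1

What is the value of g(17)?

(g(n) − c)(n + q) = p for each data point; the three points give a linear system in c and q, then p follows.
Solving: c = -5, q = 1, p = 18, so g(n) = -5 + 18/(n + 1).
Then g(17) = -5 + 18/18 = -4.

-4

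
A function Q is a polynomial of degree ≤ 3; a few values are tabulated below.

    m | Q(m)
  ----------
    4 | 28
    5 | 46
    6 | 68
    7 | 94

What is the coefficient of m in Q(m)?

0

First differences: 18, 22, 26. Second differences: 4, 4.
Level-2 differences are constant, so Q has degree 2.
Fitting a degree-2 polynomial gives Q(m) = 2m² - 4.
The coefficient of m is 0.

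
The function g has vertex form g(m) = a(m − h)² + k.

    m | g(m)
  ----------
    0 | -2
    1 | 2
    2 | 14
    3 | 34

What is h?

0

First differences 4, 12, 20; second difference 8 = 2a, so a = 4.
Expanding, the m-coefficient is −2ah = -8h; matching it to the data gives h = 0, and then k = -2.
So g(m) = 4(m + 0)² − 2.
Hence h = 0.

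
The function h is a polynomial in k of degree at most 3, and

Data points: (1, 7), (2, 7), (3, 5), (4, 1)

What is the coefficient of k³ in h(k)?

0

First differences: 0, -2, -4. Second differences: -2, -2.
Level-2 differences are constant, so h has degree 2.
Fitting a degree-2 polynomial gives h(k) = -k² + 3k + 5.
The coefficient of k³ is 0.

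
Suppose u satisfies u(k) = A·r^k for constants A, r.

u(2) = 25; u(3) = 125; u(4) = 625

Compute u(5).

3125

Consecutive ratio: 125/25 = 5, and 625/125 = 5, so r = 5.
Then A·5^2 = 25 gives A = 1, and u(k) = 1·5^k.
u(5) = 1·5^5 = 3125.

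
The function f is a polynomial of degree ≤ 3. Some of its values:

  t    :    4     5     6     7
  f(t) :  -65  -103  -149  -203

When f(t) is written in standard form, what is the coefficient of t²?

Write f(t) = at³ + bt² + ct + d; the 4 given values yield a linear system in the 4 coefficients.
Solving, the leading coefficient vanishes, and f(t) = -4t² - 2t + 7.
The coefficient of t² is -4.

-4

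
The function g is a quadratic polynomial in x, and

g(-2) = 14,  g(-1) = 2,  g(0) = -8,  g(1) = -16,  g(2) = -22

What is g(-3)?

28

First differences: -12, -10, -8, -6. Second differences: 2, 2, 2.
Level-2 differences are constant, so g has degree 2.
Fitting a degree-2 polynomial gives g(x) = x² - 9x - 8.
Then g(-3) = 28.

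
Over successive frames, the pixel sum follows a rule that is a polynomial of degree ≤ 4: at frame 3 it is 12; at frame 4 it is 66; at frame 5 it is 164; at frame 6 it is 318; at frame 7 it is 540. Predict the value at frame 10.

Write the value at x as h(x).
First differences: 54, 98, 154, 222. Second differences: 44, 56, 68. Third differences: 12, 12.
Level-3 differences are constant, so h has degree 3.
Fitting a degree-3 polynomial gives h(x) = 2x³ - 2x² - 6x - 6.
Then h(10) = 1734.

1734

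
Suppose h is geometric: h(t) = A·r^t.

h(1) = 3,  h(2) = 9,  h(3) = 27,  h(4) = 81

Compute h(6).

729

Consecutive ratio: 9/3 = 3, and 27/9 = 3, so r = 3.
Then A·3^1 = 3 gives A = 1, and h(t) = 1·3^t.
h(6) = 1·3^6 = 729.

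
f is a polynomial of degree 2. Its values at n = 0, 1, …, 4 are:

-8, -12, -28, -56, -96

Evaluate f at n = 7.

-288

First differences: -4, -16, -28, -40. Second differences: -12, -12, -12.
Level-2 differences are constant, so f has degree 2.
Fitting a degree-2 polynomial gives f(n) = -6n² + 2n - 8.
Then f(7) = -288.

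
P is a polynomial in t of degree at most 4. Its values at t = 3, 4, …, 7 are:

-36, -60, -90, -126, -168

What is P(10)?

-330

Write P(t) = at^4 + bt³ + ct² + dt + e; the 5 given values yield a linear system in the 5 coefficients.
Solving, the top 2 coefficients vanish, and P(t) = -3t² - 3t.
Then P(10) = -330.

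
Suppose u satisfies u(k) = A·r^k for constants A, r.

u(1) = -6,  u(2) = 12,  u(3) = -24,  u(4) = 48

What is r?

Consecutive ratio: 12/(-6) = -2, and -24/12 = -2, so r = -2.
Then A·(-2)^1 = -6 gives A = 3, and u(k) = 3·(-2)^k.

-2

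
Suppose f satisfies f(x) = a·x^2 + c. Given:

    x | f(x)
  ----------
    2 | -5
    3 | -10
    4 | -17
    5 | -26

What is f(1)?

-2

From f(2) = -5 and f(3) = -10: 4a + c = -5 and 9a + c = -10.
Subtracting: 5a = -5, so a = -1; then c = -5 − (-1)·4 = -1.
So f(x) = -1x² − 1, and f(1) = -2.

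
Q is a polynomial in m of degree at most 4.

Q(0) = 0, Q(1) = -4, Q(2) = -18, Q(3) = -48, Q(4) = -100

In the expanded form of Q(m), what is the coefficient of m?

First differences: -4, -14, -30, -52. Second differences: -10, -16, -22. Third differences: -6, -6.
Level-3 differences are constant, so Q has degree 3.
Fitting a degree-3 polynomial gives Q(m) = -m³ - 2m² - m.
The coefficient of m is -1.

-1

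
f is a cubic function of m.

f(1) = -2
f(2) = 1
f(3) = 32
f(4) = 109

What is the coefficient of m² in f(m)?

-4

Write f(m) = am³ + bm² + cm + d; the 4 given values yield a linear system in the 4 coefficients.
Solving, f(m) = 3m³ - 4m² - 6m + 5.
The coefficient of m² is -4.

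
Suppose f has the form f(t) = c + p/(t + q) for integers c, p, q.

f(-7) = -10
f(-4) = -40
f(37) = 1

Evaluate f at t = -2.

(f(t) − c)(t + q) = p for each data point; the three points give a linear system in c and q, then p follows.
Solving: c = 0, q = 3, p = 40, so f(t) = 40/(t + 3).
Then f(-2) = 0 + 40/1 = 40.

40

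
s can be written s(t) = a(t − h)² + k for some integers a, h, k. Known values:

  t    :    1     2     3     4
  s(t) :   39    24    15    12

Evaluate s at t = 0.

First differences -15, -9, -3; second difference 6 = 2a, so a = 3.
Expanding, the t-coefficient is −2ah = -6h; matching it to the data gives h = 4, and then k = 12.
So s(t) = 3(t − 4)² + 12.
s(0) = 3·(-4)² + 12 = 60.

60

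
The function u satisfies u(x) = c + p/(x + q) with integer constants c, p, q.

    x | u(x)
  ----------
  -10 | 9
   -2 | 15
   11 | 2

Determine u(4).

-12

(u(x) − c)(x + q) = p for each data point; the three points give a linear system in c and q, then p follows.
Solving: c = 6, q = -2, p = -36, so u(x) = 6 − 36/(x − 2).
Then u(4) = 6 − 36/2 = -12.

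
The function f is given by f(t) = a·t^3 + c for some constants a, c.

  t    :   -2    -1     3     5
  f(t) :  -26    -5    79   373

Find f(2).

From f(-2) = -26 and f(-1) = -5: -8a + c = -26 and -1a + c = -5.
Subtracting: 7a = 21, so a = 3; then c = -26 − 3·(-8) = -2.
So f(t) = 3t³ − 2, and f(2) = 22.

22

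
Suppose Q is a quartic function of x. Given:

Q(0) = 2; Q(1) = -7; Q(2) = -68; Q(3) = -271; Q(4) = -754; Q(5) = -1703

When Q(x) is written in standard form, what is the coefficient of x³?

-3

First differences: -9, -61, -203, -483, -949. Second differences: -52, -142, -280, -466. Third differences: -90, -138, -186. Fourth differences: -48, -48.
Level-4 differences are constant, so Q has degree 4.
Fitting a degree-4 polynomial gives Q(x) = -2x^4 - 3x³ - 3x² - x + 2.
The coefficient of x³ is -3.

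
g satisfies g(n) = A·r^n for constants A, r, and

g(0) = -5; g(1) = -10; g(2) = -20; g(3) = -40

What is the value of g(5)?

Consecutive ratio: -10/(-5) = 2, and -20/(-10) = 2, so r = 2.
Then A·2^0 = -5 gives A = -5, and g(n) = -5·2^n.
g(5) = -5·2^5 = -160.

-160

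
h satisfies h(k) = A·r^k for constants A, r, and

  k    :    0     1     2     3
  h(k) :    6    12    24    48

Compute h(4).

96

Consecutive ratio: 12/6 = 2, and 24/12 = 2, so r = 2.
Then A·2^0 = 6 gives A = 6, and h(k) = 6·2^k.
h(4) = 6·2^4 = 96.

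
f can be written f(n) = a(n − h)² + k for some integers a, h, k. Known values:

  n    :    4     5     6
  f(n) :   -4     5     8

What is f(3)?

-19

First differences 9, 3; second difference -6 = 2a, so a = -3.
Expanding, the n-coefficient is −2ah = 6h; matching it to the data gives h = 6, and then k = 8.
So f(n) = -3(n − 6)² + 8.
f(3) = -3·(-3)² + 8 = -19.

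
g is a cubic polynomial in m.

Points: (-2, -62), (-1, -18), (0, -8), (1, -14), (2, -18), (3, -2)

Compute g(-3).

-158

Write g(m) = am³ + bm² + cm + d; the 6 given values yield a linear system in the 4 coefficients.
Solving, g(m) = 3m³ - 8m² - m - 8.
Then g(-3) = -158.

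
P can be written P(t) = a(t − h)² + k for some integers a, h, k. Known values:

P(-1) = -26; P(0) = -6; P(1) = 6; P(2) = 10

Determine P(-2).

First differences 20, 12, 4; second difference -8 = 2a, so a = -4.
Expanding, the t-coefficient is −2ah = 8h; matching it to the data gives h = 2, and then k = 10.
So P(t) = -4(t − 2)² + 10.
P(-2) = -4·(-4)² + 10 = -54.

-54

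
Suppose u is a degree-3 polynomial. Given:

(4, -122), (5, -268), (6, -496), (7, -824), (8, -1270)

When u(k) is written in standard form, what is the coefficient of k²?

4

Write u(k) = ak³ + bk² + ck + d; the 5 given values yield a linear system in the 4 coefficients.
Solving, u(k) = -3k³ + 4k² + k + 2.
The coefficient of k² is 4.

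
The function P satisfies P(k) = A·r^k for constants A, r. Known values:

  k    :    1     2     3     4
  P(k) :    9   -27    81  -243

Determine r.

Consecutive ratio: -27/9 = -3, and 81/(-27) = -3, so r = -3.
Then A·(-3)^1 = 9 gives A = -3, and P(k) = -3·(-3)^k.

-3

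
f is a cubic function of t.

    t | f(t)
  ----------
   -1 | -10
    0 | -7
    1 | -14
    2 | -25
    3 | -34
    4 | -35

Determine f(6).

First differences: 3, -7, -11, -9, -1. Second differences: -10, -4, 2, 8. Third differences: 6, 6, 6.
Level-3 differences are constant, so f has degree 3.
Fitting a degree-3 polynomial gives f(t) = t³ - 5t² - 3t - 7.
Then f(6) = 11.

11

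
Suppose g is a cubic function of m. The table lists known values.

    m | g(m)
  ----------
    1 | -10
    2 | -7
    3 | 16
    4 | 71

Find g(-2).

Write g(m) = am³ + bm² + cm + d; the 4 given values yield a linear system in the 4 coefficients.
Solving, g(m) = 2m³ - 2m² - 5m - 5.
Then g(-2) = -19.

-19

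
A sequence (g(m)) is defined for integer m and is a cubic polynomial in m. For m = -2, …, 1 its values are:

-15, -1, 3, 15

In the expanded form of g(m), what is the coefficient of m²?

4

Write g(m) = am³ + bm² + cm + d; the 4 given values yield a linear system in the 4 coefficients.
Solving, g(m) = 3m³ + 4m² + 5m + 3.
The coefficient of m² is 4.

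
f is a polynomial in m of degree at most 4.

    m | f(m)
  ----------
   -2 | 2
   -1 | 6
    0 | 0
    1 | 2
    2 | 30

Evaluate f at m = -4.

First differences: 4, -6, 2, 28. Second differences: -10, 8, 26. Third differences: 18, 18.
Level-3 differences are constant, so f has degree 3.
Fitting a degree-3 polynomial gives f(m) = 3m³ + 4m² - 5m.
Then f(-4) = -108.

-108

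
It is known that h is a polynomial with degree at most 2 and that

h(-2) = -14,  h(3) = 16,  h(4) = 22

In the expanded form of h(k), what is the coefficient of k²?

Write h(k) = ak² + bk + c; the 3 given values yield a linear system in the 3 coefficients.
Solving, the leading coefficient vanishes, and h(k) = 6k - 2.
The coefficient of k² is 0.

0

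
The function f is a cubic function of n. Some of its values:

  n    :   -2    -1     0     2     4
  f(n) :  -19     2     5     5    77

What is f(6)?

317

Write f(n) = an³ + bn² + cn + d; the 5 given values yield a linear system in the 4 coefficients.
Solving, f(n) = 2n³ - 3n² - 2n + 5.
Then f(6) = 317.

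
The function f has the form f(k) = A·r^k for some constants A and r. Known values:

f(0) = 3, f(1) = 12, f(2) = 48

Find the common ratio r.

Consecutive ratio: 12/3 = 4, and 48/12 = 4, so r = 4.
Then A·4^0 = 3 gives A = 3, and f(k) = 3·4^k.

4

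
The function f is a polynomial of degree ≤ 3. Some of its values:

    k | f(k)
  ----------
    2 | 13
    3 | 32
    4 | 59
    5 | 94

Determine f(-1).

First differences: 19, 27, 35. Second differences: 8, 8.
Level-2 differences are constant, so f has degree 2.
Fitting a degree-2 polynomial gives f(k) = 4k² - k - 1.
Then f(-1) = 4.

4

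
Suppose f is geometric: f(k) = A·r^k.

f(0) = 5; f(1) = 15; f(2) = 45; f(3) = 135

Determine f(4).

Consecutive ratio: 15/5 = 3, and 45/15 = 3, so r = 3.
Then A·3^0 = 5 gives A = 5, and f(k) = 5·3^k.
f(4) = 5·3^4 = 405.

405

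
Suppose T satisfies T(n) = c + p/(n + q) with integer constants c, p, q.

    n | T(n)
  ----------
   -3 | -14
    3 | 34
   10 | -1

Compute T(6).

(T(n) − c)(n + q) = p for each data point; the three points give a linear system in c and q, then p follows.
Solving: c = -6, q = -2, p = 40, so T(n) = -6 + 40/(n − 2).
Then T(6) = -6 + 40/4 = 4.

4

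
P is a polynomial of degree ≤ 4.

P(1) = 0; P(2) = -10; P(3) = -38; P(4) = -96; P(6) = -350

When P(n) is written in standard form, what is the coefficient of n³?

-2

Write P(n) = an^4 + bn³ + cn² + dn + e; the 5 given values yield a linear system in the 5 coefficients.
Solving, the leading coefficient vanishes, and P(n) = -2n³ + 3n² - 5n + 4.
The coefficient of n³ is -2.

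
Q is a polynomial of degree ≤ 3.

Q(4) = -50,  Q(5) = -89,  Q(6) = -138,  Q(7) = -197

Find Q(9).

Write Q(n) = an³ + bn² + cn + d; the 4 given values yield a linear system in the 4 coefficients.
Solving, the leading coefficient vanishes, and Q(n) = -5n² + 6n + 6.
Then Q(9) = -345.

-345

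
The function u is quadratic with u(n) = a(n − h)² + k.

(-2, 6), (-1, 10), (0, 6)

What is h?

-1

First differences 4, -4; second difference -8 = 2a, so a = -4.
Expanding, the n-coefficient is −2ah = 8h; matching it to the data gives h = -1, and then k = 10.
So u(n) = -4(n + 1)² + 10.
Hence h = -1.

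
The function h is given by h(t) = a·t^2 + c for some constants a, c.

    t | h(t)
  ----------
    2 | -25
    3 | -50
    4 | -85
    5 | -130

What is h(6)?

-185

From h(2) = -25 and h(3) = -50: 4a + c = -25 and 9a + c = -50.
Subtracting: 5a = -25, so a = -5; then c = -25 − (-5)·4 = -5.
So h(t) = -5t² − 5, and h(6) = -185.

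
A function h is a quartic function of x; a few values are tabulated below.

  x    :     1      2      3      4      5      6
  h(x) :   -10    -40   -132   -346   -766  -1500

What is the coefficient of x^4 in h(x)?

-1

Write h(x) = ax^4 + bx³ + cx² + dx + e; the 6 given values yield a linear system in the 5 coefficients.
Solving, h(x) = -x^4 - 6x² + 3x - 6.
The coefficient of x^4 is -1.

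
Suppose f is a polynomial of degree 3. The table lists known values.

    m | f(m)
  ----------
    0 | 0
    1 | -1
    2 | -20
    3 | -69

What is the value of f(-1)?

Write f(m) = am³ + bm² + cm + d; the 4 given values yield a linear system in the 4 coefficients.
Solving, f(m) = -2m³ - 3m² + 4m.
Then f(-1) = -5.

-5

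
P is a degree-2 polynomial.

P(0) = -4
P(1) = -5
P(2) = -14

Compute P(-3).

Write P(t) = at² + bt + c; the 3 given values yield a linear system in the 3 coefficients.
Solving, P(t) = -4t² + 3t - 4.
Then P(-3) = -49.

-49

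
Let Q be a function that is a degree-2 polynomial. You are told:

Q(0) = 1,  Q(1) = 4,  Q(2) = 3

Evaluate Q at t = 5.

-24

Write Q(t) = at² + bt + c; the 3 given values yield a linear system in the 3 coefficients.
Solving, Q(t) = -2t² + 5t + 1.
Then Q(5) = -24.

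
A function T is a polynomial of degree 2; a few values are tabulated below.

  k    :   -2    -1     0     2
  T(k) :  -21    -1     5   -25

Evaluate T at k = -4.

Write T(k) = ak² + bk + c; the 4 given values yield a linear system in the 3 coefficients.
Solving, T(k) = -7k² - k + 5.
Then T(-4) = -103.

-103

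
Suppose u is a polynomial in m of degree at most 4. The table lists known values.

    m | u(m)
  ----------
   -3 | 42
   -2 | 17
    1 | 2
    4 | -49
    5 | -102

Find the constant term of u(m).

3

Write u(m) = am^4 + bm³ + cm² + dm + e; the 5 given values yield a linear system in the 5 coefficients.
Solving, the leading coefficient vanishes, and u(m) = -m³ + m² - m + 3.
The constant term is u(0) = 3.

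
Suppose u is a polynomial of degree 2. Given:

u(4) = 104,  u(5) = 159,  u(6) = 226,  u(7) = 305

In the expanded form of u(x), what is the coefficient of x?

1

First differences: 55, 67, 79. Second differences: 12, 12.
Level-2 differences are constant, so u has degree 2.
Fitting a degree-2 polynomial gives u(x) = 6x² + x + 4.
The coefficient of x is 1.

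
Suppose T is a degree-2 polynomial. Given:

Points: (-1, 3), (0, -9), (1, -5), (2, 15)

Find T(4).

Write T(x) = ax² + bx + c; the 4 given values yield a linear system in the 3 coefficients.
Solving, T(x) = 8x² - 4x - 9.
Then T(4) = 103.

103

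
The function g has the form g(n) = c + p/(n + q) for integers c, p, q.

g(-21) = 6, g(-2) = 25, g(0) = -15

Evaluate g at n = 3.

(g(n) − c)(n + q) = p for each data point; the three points give a linear system in c and q, then p follows.
Solving: c = 5, q = 1, p = -20, so g(n) = 5 − 20/(n + 1).
Then g(3) = 5 − 20/4 = 0.

0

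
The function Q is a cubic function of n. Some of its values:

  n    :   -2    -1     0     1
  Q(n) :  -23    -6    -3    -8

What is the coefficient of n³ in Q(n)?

1

Write Q(n) = an³ + bn² + cn + d; the 4 given values yield a linear system in the 4 coefficients.
Solving, Q(n) = n³ - 4n² - 2n - 3.
The coefficient of n³ is 1.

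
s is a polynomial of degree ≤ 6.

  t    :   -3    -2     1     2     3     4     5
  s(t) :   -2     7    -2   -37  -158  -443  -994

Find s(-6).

-653

Write s(t) = at^6 + bt^5 + ct^4 + dt³ + et² + pt + q; the 7 given values yield a linear system in the 7 coefficients.
Solving, the top 2 coefficients vanish, and s(t) = -t^4 - 3t³ + t + 1.
Then s(-6) = -653.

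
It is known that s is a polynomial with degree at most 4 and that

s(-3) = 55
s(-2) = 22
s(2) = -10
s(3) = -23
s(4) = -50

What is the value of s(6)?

Write s(k) = ak^4 + bk³ + ck² + dk + e; the 5 given values yield a linear system in the 5 coefficients.
Solving, the leading coefficient vanishes, and s(k) = -k³ + 2k² - 4k - 2.
Then s(6) = -170.

-170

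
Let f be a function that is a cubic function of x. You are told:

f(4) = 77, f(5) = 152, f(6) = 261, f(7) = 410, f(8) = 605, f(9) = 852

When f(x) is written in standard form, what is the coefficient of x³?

1

Write f(x) = ax³ + bx² + cx + d; the 6 given values yield a linear system in the 4 coefficients.
Solving, f(x) = x³ + 2x² - 4x - 3.
The coefficient of x³ is 1.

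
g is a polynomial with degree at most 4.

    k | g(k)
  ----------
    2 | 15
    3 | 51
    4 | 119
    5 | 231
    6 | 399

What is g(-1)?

First differences: 36, 68, 112, 168. Second differences: 32, 44, 56. Third differences: 12, 12.
Level-3 differences are constant, so g has degree 3.
Fitting a degree-3 polynomial gives g(k) = 2k³ - 2k² + 8k - 9.
Then g(-1) = -21.

-21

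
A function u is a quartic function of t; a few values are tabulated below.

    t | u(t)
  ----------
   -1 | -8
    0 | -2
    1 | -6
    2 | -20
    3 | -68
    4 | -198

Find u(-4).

-446

First differences: 6, -4, -14, -48, -130. Second differences: -10, -10, -34, -82. Third differences: 0, -24, -48. Fourth differences: -24, -24.
Level-4 differences are constant, so u has degree 4.
Fitting a degree-4 polynomial gives u(t) = -t^4 + 2t³ - 4t² - t - 2.
Then u(-4) = -446.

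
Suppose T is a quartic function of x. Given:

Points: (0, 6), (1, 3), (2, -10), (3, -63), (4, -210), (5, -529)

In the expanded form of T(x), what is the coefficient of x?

-2

Write T(x) = ax^4 + bx³ + cx² + dx + e; the 6 given values yield a linear system in the 5 coefficients.
Solving, T(x) = -x^4 + x³ - x² - 2x + 6.
The coefficient of x is -2.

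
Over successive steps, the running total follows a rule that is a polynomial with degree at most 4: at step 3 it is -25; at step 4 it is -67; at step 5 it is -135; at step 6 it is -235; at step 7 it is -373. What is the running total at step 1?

Write the value at n as Q(n).
First differences: -42, -68, -100, -138. Second differences: -26, -32, -38. Third differences: -6, -6.
Level-3 differences are constant, so Q has degree 3.
Fitting a degree-3 polynomial gives Q(n) = -n³ - n² + 2n + 5.
Then Q(1) = 5.

5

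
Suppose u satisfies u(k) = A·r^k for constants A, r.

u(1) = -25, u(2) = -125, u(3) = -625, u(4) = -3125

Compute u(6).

-78125

Consecutive ratio: -125/(-25) = 5, and -625/(-125) = 5, so r = 5.
Then A·5^1 = -25 gives A = -5, and u(k) = -5·5^k.
u(6) = -5·5^6 = -78125.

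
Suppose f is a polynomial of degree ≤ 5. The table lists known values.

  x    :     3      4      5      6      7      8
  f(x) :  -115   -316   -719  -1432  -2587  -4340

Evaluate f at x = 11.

-15107

First differences: -201, -403, -713, -1155, -1753. Second differences: -202, -310, -442, -598. Third differences: -108, -132, -156. Fourth differences: -24, -24.
Level-4 differences are constant, so f has degree 4.
Fitting a degree-4 polynomial gives f(x) = -x^4 - 4x² + 2x - 4.
Then f(11) = -15107.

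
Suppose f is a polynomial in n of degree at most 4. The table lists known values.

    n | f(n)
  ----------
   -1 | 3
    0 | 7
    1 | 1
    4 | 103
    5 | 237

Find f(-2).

-29

Write f(n) = an^4 + bn³ + cn² + dn + e; the 5 given values yield a linear system in the 5 coefficients.
Solving, the leading coefficient vanishes, and f(n) = 3n³ - 5n² - 4n + 7.
Then f(-2) = -29.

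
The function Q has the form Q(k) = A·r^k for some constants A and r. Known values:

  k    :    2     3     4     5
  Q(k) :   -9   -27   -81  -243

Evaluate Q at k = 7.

Consecutive ratio: -27/(-9) = 3, and -81/(-27) = 3, so r = 3.
Then A·3^2 = -9 gives A = -1, and Q(k) = -1·3^k.
Q(7) = -1·3^7 = -2187.

-2187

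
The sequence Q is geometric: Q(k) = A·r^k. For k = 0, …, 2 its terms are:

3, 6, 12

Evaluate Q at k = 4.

48

Consecutive ratio: 6/3 = 2, and 12/6 = 2, so r = 2.
Then A·2^0 = 3 gives A = 3, and Q(k) = 3·2^k.
Q(4) = 3·2^4 = 48.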